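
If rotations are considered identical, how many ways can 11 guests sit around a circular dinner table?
Circular: fix one position, arrange the rest. (11-1)! = 3628800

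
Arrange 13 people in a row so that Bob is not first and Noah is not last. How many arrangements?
By inclusion-exclusion: 13! - 2×(13-1)! + (13-2)! = 6227020800 - 958003200 + 39916800 = 5308934400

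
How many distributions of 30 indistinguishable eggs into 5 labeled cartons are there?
C(30+5-1, 5-1) = C(34, 4) = 46376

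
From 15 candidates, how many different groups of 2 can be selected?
C(15,2) = 15!/(2!×13!) = 105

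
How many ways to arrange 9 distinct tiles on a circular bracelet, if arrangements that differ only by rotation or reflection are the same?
(9-1)!/2 = 40320/2 = 20160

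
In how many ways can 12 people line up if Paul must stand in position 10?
Fix one position: (12-1)! = 39916800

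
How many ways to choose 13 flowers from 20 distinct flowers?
C(20,13) = 20!/(13!×7!) = 77520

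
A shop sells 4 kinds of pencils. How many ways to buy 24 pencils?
C(24+4-1, 4-1) = C(27, 3) = 2925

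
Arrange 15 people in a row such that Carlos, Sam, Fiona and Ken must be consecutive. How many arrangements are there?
Treat the 4 as one block: (15-4+1)! × 4! = 479001600 × 24 = 11496038400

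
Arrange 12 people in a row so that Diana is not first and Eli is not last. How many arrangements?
By inclusion-exclusion: 12! - 2×(12-1)! + (12-2)! = 479001600 - 79833600 + 3628800 = 402796800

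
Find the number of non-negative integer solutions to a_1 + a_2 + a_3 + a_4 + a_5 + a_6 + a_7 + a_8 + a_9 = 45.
C(45+9-1, 9-1) = C(53, 8) = 886322710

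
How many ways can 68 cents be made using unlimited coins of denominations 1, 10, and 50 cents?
Coefficient of x^68 in 1/(1-x^1) · 1/(1-x^10) · 1/(1-x^50). Case on j = number of 50-cent coins (j = 0..1); remainder r = 68 - 50j is made from {1,10} in ⌊r/10⌋+1 ways. r = 68, 18 → 7 + 2 = 9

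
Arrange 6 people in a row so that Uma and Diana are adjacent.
Treat as block: (6-1)! × 2! = 120 × 2 = 240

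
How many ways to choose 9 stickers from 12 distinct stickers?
C(12,9) = 12!/(9!×3!) = 220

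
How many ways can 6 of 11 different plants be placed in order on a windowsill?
P(11,6) = 11!/(11-6)! = 332640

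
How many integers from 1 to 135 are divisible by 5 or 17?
⌊135/5⌋ + ⌊135/17⌋ - ⌊135/85⌋ = 27 + 7 - 1 = 33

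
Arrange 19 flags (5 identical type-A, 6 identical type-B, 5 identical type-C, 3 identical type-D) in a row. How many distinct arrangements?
19! / (5! × 6! × 5! × 3!) = 1955457504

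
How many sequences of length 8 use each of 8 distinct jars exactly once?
8! = 40320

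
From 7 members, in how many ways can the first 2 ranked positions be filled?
P(7,2) = 7!/(7-2)! = 42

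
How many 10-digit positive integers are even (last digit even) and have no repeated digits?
Last∈{0,2,4,6,8}. Last=0: 362880. Last nonzero: 4×8×P(8,8) = 1290240. Total = 1653120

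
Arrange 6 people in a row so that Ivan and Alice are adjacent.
Treat as block: (6-1)! × 2! = 120 × 2 = 240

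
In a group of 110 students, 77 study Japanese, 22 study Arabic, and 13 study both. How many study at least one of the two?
|A∪B| = |A| + |B| - |A∩B| = 77 + 22 - 13 = 86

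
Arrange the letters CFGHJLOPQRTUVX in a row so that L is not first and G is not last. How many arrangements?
By inclusion-exclusion: 14! - 2×(14-1)! + (14-2)! = 87178291200 - 12454041600 + 479001600 = 75203251200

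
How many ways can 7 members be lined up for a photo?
7! = 5040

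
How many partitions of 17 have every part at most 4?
Let r_j(i) = number of partitions of i into parts ≤ j, for i = 0..17. r_1(i) = 1 for all i; r_j(i) = r_{j-1}(i) + r_j(i-j). Rows j = 2..4: ≤2: 1 1 2 2 3 3 4 4 5 5 6 6 7 7 8 8 9 9; ≤3: 1 1 2 3 4 5 7 8 10 12 14 16 19 21 24 27 30 33; ≤4: 1 1 2 3 5 6 9 11 15 18 23 27 34 39 47 54 64 72. r_4(17) = 72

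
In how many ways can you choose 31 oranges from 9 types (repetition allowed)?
C(31+9-1, 9-1) = C(39, 8) = 61523748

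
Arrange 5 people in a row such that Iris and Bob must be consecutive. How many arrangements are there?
Treat the 2 as one block: (5-2+1)! × 2! = 24 × 2 = 48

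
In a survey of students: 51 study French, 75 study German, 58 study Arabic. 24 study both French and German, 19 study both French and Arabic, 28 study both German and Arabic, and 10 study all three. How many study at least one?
|A∪B∪C| = 51+75+58-24-19-28+10 = 123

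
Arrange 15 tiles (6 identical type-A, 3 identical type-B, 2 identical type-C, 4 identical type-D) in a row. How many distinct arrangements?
15! / (6! × 3! × 2! × 4!) = 6306300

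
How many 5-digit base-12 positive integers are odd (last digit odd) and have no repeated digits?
Last∈{1,3,5,7,9,11}. Last=0: 0. Last nonzero: 6×10×P(10,3) = 43200. Total = 43200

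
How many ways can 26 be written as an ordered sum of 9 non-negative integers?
C(26+9-1, 9-1) = C(34, 8) = 18156204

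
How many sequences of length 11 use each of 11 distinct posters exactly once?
11! = 39916800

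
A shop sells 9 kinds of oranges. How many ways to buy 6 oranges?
C(6+9-1, 9-1) = C(14, 8) = 3003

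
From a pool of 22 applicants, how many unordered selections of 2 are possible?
C(22,2) = 22!/(2!×20!) = 231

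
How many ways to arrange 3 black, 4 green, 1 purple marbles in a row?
8! / (3! × 4! × 1!) = 280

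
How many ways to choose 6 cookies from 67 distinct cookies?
C(67,6) = 67!/(6!×61!) = 99795696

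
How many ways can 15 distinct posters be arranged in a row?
15! = 1307674368000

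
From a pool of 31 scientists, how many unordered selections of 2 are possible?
C(31,2) = 31!/(2!×29!) = 465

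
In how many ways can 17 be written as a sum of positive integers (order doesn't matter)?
Pentagonal recurrence p(n) = p(n-1) + p(n-2) - p(n-5) - p(n-7) + p(n-12) + p(n-15) - ... gives p(0..16) = 1, 1, 2, 3, 5, 7, 11, 15, 22, 30, 42, 56, 77, 101, 135, 176, 231. p(17) = p(16) + p(15) - p(12) - p(10) + p(5) + p(2) = 231 + 176 - 77 - 42 + 7 + 2 = 297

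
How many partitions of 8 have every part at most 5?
Let r_j(i) = number of partitions of i into parts ≤ j, for i = 0..8. r_1(i) = 1 for all i; r_j(i) = r_{j-1}(i) + r_j(i-j). Rows j = 2..5: ≤2: 1 1 2 2 3 3 4 4 5; ≤3: 1 1 2 3 4 5 7 8 10; ≤4: 1 1 2 3 5 6 9 11 15; ≤5: 1 1 2 3 5 7 10 13 18. r_5(8) = 18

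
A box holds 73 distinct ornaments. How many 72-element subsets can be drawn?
C(73,72) = 73!/(72!×1!) = 73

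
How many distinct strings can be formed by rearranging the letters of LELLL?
5! / (4! × 1!) = 5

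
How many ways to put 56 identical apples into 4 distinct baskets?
C(56+4-1, 4-1) = C(59, 3) = 32509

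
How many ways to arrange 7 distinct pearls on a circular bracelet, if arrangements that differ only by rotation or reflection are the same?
(7-1)!/2 = 720/2 = 360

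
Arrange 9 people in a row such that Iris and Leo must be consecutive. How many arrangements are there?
Treat the 2 as one block: (9-2+1)! × 2! = 40320 × 2 = 80640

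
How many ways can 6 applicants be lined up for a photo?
6! = 720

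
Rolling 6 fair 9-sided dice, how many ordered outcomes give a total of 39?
Coefficient of x^39 in (x + x² + ... + x^9)^6. By inclusion-exclusion on dice exceeding 9: Σ_j (-1)^j C(6,j)·C(39-1-9j, 5) = C(6,0)·C(38,5) - C(6,1)·C(29,5) + C(6,2)·C(20,5) - C(6,3)·C(11,5) = 1·501942 - 6·118755 + 15·15504 - 20·462 = 12732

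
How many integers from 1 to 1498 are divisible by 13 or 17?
⌊1498/13⌋ + ⌊1498/17⌋ - ⌊1498/221⌋ = 115 + 88 - 6 = 197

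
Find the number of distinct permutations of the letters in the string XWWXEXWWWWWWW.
13! / (9! × 1! × 3!) = 2860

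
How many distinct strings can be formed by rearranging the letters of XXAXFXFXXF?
10! / (6! × 1! × 3!) = 840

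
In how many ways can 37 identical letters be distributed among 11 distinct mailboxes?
C(37+11-1, 11-1) = C(47, 10) = 5178066751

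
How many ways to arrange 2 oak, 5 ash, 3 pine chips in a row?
10! / (2! × 5! × 3!) = 2520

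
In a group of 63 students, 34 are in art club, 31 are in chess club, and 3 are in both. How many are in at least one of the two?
|A∪B| = |A| + |B| - |A∩B| = 34 + 31 - 3 = 62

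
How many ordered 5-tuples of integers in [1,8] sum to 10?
Coefficient of x^10 in (x + x² + ... + x^8)^5. By inclusion-exclusion on dice exceeding 8: Σ_j (-1)^j C(5,j)·C(10-1-8j, 4) = C(5,0)·C(9,4) = 1·126 = 126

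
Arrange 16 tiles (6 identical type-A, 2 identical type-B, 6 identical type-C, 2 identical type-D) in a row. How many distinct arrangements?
16! / (6! × 2! × 6! × 2!) = 10090080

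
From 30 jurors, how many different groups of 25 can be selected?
C(30,25) = 30!/(25!×5!) = 142506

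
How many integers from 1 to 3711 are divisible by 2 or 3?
⌊3711/2⌋ + ⌊3711/3⌋ - ⌊3711/6⌋ = 1855 + 1237 - 618 = 2474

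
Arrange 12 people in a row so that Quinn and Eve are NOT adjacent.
Total - adjacent = 12! - (12-1)!×2 = 479001600 - 79833600 = 399168000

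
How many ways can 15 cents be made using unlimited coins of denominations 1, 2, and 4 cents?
Coefficient of x^15 in 1/(1-x^1) · 1/(1-x^2) · 1/(1-x^4). Case on j = number of 4-cent coins (j = 0..3); remainder r = 15 - 4j is made from {1,2} in ⌊r/2⌋+1 ways. r = 15, 11, 7, 3 → 8 + 6 + 4 + 2 = 20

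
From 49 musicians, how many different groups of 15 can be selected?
C(49,15) = 49!/(15!×34!) = 1575580702584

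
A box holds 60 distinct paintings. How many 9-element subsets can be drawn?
C(60,9) = 60!/(9!×51!) = 14783142660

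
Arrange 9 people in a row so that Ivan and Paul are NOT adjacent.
Total - adjacent = 9! - (9-1)!×2 = 362880 - 80640 = 282240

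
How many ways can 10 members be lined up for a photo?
10! = 3628800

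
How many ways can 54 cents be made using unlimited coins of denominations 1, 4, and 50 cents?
Coefficient of x^54 in 1/(1-x^1) · 1/(1-x^4) · 1/(1-x^50). Case on j = number of 50-cent coins (j = 0..1); remainder r = 54 - 50j is made from {1,4} in ⌊r/4⌋+1 ways. r = 54, 4 → 14 + 2 = 16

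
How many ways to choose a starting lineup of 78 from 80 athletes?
C(80,78) = 80!/(78!×2!) = 3160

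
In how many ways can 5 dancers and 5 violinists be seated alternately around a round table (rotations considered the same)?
Fix one of the dancers: (5-1)! ways for the remaining dancers, × 5! ways for the violinists = 24 × 120 = 2880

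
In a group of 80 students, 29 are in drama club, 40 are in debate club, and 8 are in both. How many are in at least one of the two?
|A∪B| = |A| + |B| - |A∩B| = 29 + 40 - 8 = 61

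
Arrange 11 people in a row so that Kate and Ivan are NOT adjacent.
Total - adjacent = 11! - (11-1)!×2 = 39916800 - 7257600 = 32659200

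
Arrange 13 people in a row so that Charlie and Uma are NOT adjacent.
Total - adjacent = 13! - (13-1)!×2 = 6227020800 - 958003200 = 5269017600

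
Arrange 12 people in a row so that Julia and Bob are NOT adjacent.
Total - adjacent = 12! - (12-1)!×2 = 479001600 - 79833600 = 399168000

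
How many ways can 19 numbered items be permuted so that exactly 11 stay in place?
Choose the 11 fixed points C(19,11) = 75582, derange the rest: !8 = Σ_{j=0}^{8} (-1)^j·8!/j! = 40320 - 40320 + 20160 - 6720 + 1680 - 336 + 56 - 8 + 1 = 14833. Product = 75582 × 14833 = 1121107806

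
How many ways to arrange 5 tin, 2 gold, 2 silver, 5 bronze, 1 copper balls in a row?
15! / (5! × 2! × 2! × 5! × 1!) = 22702680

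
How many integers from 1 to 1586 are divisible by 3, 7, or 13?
⌊1586/3⌋+⌊1586/7⌋+⌊1586/13⌋ - ⌊1586/21⌋-⌊1586/39⌋-⌊1586/91⌋ + ⌊1586/273⌋ = 528+226+122 - 75-40-17 + 5 = 749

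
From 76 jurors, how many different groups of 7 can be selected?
C(76,7) = 76!/(7!×69!) = 2186189400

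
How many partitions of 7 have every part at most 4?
Let r_j(i) = number of partitions of i into parts ≤ j, for i = 0..7. r_1(i) = 1 for all i; r_j(i) = r_{j-1}(i) + r_j(i-j). Rows j = 2..4: ≤2: 1 1 2 2 3 3 4 4; ≤3: 1 1 2 3 4 5 7 8; ≤4: 1 1 2 3 5 6 9 11. r_4(7) = 11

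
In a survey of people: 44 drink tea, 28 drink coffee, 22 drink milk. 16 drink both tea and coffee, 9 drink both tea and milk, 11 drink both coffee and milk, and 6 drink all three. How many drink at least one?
|A∪B∪C| = 44+28+22-16-9-11+6 = 64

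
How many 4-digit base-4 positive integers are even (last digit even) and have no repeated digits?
Last∈{0,2}. Last=0: 6. Last nonzero: 1×2×P(2,2) = 4. Total = 10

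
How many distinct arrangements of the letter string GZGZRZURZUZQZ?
13! / (2! × 2! × 2! × 6! × 1!) = 1081080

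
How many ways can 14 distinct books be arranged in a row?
14! = 87178291200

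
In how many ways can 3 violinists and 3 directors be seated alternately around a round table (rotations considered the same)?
Fix one of the violinists: (3-1)! ways for the remaining violinists, × 3! ways for the directors = 2 × 6 = 12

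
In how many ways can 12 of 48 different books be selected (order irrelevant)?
C(48,12) = 48!/(12!×36!) = 69668534468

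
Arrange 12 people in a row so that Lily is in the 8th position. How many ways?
Fix one position: (12-1)! = 39916800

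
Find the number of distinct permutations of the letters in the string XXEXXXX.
7! / (6! × 1!) = 7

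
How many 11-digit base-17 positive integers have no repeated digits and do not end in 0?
Last digit: 16 nonzero choices. First digit: 15 (nonzero, ≠last). Middle 9: P(15,9) = 1816214400. Total = 435891456000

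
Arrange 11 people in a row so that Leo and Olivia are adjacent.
Treat as block: (11-1)! × 2! = 3628800 × 2 = 7257600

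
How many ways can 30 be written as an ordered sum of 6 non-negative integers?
C(30+6-1, 6-1) = C(35, 5) = 324632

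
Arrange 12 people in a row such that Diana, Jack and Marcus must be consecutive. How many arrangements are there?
Treat the 3 as one block: (12-3+1)! × 3! = 3628800 × 6 = 21772800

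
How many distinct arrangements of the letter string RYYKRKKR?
8! / (3! × 2! × 3!) = 560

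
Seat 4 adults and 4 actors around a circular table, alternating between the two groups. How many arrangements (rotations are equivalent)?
Fix one of the adults: (4-1)! ways for the remaining adults, × 4! ways for the actors = 6 × 24 = 144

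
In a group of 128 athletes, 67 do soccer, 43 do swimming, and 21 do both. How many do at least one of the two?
|A∪B| = |A| + |B| - |A∩B| = 67 + 43 - 21 = 89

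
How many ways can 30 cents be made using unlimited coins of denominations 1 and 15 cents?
Coefficient of x^30 in 1/(1-x^1) · 1/(1-x^15). Use j coins of 15 for j = 0..⌊30/15⌋ = 2, the rest in 1s: 2 + 1 = 3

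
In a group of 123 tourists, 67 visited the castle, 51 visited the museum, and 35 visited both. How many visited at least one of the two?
|A∪B| = |A| + |B| - |A∩B| = 67 + 51 - 35 = 83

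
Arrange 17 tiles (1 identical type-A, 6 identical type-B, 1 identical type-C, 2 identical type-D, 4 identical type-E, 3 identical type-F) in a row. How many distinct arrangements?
17! / (1! × 6! × 1! × 2! × 4! × 3!) = 1715313600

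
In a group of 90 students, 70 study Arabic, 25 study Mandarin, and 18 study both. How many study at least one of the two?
|A∪B| = |A| + |B| - |A∩B| = 70 + 25 - 18 = 77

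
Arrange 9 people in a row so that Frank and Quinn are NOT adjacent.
Total - adjacent = 9! - (9-1)!×2 = 362880 - 80640 = 282240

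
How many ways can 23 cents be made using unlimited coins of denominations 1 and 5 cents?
Coefficient of x^23 in 1/(1-x^1) · 1/(1-x^5). Use j coins of 5 for j = 0..⌊23/5⌋ = 4, the rest in 1s: 4 + 1 = 5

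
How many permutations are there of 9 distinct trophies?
9! = 362880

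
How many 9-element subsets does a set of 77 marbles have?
C(77,9) = 77!/(9!×68!) = 161322559475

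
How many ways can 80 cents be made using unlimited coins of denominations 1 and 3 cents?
Coefficient of x^80 in 1/(1-x^1) · 1/(1-x^3). Use j coins of 3 for j = 0..⌊80/3⌋ = 26, the rest in 1s: 26 + 1 = 27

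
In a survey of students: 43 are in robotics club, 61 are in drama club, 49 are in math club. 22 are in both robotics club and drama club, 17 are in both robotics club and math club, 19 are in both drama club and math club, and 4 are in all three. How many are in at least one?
|A∪B∪C| = 43+61+49-22-17-19+4 = 99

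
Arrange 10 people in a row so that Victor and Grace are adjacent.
Treat as block: (10-1)! × 2! = 362880 × 2 = 725760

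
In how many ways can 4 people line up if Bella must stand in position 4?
Fix one position: (4-1)! = 6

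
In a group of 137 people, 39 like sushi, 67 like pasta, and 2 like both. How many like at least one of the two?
|A∪B| = |A| + |B| - |A∩B| = 39 + 67 - 2 = 104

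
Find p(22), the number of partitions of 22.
Pentagonal recurrence p(n) = p(n-1) + p(n-2) - p(n-5) - p(n-7) + p(n-12) + p(n-15) - ... gives p(0..21) = 1, 1, 2, 3, 5, 7, 11, 15, 22, 30, 42, 56, 77, 101, 135, 176, 231, 297, 385, 490, 627, 792. p(22) = p(21) + p(20) - p(17) - p(15) + p(10) + p(7) - p(0) = 792 + 627 - 297 - 176 + 42 + 15 - 1 = 1002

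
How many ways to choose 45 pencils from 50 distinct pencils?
C(50,45) = 50!/(45!×5!) = 2118760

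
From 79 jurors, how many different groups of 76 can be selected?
C(79,76) = 79!/(76!×3!) = 79079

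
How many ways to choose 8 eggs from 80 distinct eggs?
C(80,8) = 80!/(8!×72!) = 28987537150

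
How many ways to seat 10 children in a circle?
Circular: fix one position, arrange the rest. (10-1)! = 362880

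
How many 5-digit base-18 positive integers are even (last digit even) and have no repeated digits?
Last∈{0,2,4,6,8,10,12,14,16}. Last=0: 57120. Last nonzero: 8×16×P(16,3) = 430080. Total = 487200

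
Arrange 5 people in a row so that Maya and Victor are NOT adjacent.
Total - adjacent = 5! - (5-1)!×2 = 120 - 48 = 72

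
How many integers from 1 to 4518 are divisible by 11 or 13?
⌊4518/11⌋ + ⌊4518/13⌋ - ⌊4518/143⌋ = 410 + 347 - 31 = 726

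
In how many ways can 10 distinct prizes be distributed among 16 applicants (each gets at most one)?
P(16,10) = 16!/(16-10)! = 29059430400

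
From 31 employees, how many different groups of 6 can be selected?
C(31,6) = 31!/(6!×25!) = 736281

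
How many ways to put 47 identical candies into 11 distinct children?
C(47+11-1, 11-1) = C(57, 10) = 43183019880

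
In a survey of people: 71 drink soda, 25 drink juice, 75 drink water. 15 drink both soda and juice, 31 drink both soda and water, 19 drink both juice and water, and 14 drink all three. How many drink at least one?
|A∪B∪C| = 71+25+75-15-31-19+14 = 120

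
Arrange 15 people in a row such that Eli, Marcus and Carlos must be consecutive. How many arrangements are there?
Treat the 3 as one block: (15-3+1)! × 3! = 6227020800 × 6 = 37362124800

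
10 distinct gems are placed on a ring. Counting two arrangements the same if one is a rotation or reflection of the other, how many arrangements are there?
(10-1)!/2 = 362880/2 = 181440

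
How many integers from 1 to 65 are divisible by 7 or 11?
⌊65/7⌋ + ⌊65/11⌋ - ⌊65/77⌋ = 9 + 5 - 0 = 14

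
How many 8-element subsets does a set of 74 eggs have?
C(74,8) = 74!/(8!×66!) = 15071474661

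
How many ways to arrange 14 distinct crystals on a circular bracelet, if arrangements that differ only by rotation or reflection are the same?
(14-1)!/2 = 6227020800/2 = 3113510400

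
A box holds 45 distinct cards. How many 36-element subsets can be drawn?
C(45,36) = 45!/(36!×9!) = 886163135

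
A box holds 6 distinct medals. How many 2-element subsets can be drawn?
C(6,2) = 6!/(2!×4!) = 15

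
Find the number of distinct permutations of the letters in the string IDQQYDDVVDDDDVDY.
16! / (2! × 2! × 1! × 8! × 3!) = 21621600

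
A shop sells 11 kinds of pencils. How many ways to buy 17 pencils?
C(17+11-1, 11-1) = C(27, 10) = 8436285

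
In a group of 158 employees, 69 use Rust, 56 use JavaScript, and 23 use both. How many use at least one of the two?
|A∪B| = |A| + |B| - |A∩B| = 69 + 56 - 23 = 102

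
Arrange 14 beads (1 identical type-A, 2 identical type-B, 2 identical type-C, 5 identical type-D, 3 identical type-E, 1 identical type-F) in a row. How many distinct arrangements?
14! / (1! × 2! × 2! × 5! × 3! × 1!) = 30270240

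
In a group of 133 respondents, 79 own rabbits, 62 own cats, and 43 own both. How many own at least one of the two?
|A∪B| = |A| + |B| - |A∩B| = 79 + 62 - 43 = 98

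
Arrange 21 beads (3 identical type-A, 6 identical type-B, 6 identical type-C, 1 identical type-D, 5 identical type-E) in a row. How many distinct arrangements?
21! / (3! × 6! × 6! × 1! × 5!) = 136882025280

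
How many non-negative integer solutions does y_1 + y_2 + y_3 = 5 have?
C(5+3-1, 3-1) = C(7, 2) = 21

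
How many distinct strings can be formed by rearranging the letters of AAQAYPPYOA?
10! / (2! × 1! × 2! × 4! × 1!) = 37800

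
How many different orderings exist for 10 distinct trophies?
10! = 3628800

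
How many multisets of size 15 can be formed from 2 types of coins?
C(15+2-1, 2-1) = C(16, 1) = 16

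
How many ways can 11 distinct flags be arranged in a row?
11! = 39916800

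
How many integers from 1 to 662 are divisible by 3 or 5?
⌊662/3⌋ + ⌊662/5⌋ - ⌊662/15⌋ = 220 + 132 - 44 = 308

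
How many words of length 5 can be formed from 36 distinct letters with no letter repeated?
P(36,5) = 36!/(36-5)! = 45239040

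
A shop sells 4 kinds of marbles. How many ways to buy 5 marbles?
C(5+4-1, 4-1) = C(8, 3) = 56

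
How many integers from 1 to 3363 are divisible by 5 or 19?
⌊3363/5⌋ + ⌊3363/19⌋ - ⌊3363/95⌋ = 672 + 177 - 35 = 814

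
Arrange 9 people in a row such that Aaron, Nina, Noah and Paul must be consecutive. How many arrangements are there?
Treat the 4 as one block: (9-4+1)! × 4! = 720 × 24 = 17280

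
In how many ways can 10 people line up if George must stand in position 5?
Fix one position: (10-1)! = 362880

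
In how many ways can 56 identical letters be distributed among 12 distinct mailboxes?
C(56+12-1, 12-1) = C(67, 11) = 1285063345176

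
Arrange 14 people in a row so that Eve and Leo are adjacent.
Treat as block: (14-1)! × 2! = 6227020800 × 2 = 12454041600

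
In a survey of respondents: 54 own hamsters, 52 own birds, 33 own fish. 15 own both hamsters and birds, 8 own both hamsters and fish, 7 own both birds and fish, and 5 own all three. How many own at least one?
|A∪B∪C| = 54+52+33-15-8-7+5 = 114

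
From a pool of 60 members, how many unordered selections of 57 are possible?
C(60,57) = 60!/(57!×3!) = 34220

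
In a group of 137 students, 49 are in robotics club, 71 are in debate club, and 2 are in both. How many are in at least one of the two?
|A∪B| = |A| + |B| - |A∩B| = 49 + 71 - 2 = 118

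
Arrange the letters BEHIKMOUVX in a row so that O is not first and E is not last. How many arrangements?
By inclusion-exclusion: 10! - 2×(10-1)! + (10-2)! = 3628800 - 725760 + 40320 = 2943360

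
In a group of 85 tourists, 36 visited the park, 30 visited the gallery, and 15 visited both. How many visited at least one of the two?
|A∪B| = |A| + |B| - |A∩B| = 36 + 30 - 15 = 51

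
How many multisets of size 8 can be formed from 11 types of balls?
C(8+11-1, 11-1) = C(18, 10) = 43758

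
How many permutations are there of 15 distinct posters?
15! = 1307674368000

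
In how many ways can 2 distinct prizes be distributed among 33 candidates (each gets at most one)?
P(33,2) = 33!/(33-2)! = 1056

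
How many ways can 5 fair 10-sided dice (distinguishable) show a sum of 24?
Coefficient of x^24 in (x + x² + ... + x^10)^5. By inclusion-exclusion on dice exceeding 10: Σ_j (-1)^j C(5,j)·C(24-1-10j, 4) = C(5,0)·C(23,4) - C(5,1)·C(13,4) = 1·8855 - 5·715 = 5280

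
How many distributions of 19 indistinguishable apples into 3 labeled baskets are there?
C(19+3-1, 3-1) = C(21, 2) = 210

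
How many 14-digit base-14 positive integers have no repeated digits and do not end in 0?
Last digit: 13 nonzero choices. First digit: 12 (nonzero, ≠last). Middle 12: P(12,12) = 479001600. Total = 74724249600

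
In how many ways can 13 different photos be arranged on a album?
13! = 6227020800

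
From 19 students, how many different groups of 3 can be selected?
C(19,3) = 19!/(3!×16!) = 969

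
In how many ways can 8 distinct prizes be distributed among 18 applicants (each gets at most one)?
P(18,8) = 18!/(18-8)! = 1764322560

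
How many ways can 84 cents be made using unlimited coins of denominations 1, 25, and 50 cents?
Coefficient of x^84 in 1/(1-x^1) · 1/(1-x^25) · 1/(1-x^50). Case on j = number of 50-cent coins (j = 0..1); remainder r = 84 - 50j is made from {1,25} in ⌊r/25⌋+1 ways. r = 84, 34 → 4 + 2 = 6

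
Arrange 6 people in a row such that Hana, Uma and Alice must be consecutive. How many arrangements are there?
Treat the 3 as one block: (6-3+1)! × 3! = 24 × 6 = 144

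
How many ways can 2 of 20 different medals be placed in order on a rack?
P(20,2) = 20!/(20-2)! = 380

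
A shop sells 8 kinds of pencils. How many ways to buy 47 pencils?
C(47+8-1, 8-1) = C(54, 7) = 177100560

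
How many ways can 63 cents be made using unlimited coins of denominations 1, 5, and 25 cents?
Coefficient of x^63 in 1/(1-x^1) · 1/(1-x^5) · 1/(1-x^25). Case on j = number of 25-cent coins (j = 0..2); remainder r = 63 - 25j is made from {1,5} in ⌊r/5⌋+1 ways. r = 63, 38, 13 → 13 + 8 + 3 = 24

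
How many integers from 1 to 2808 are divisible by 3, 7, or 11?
⌊2808/3⌋+⌊2808/7⌋+⌊2808/11⌋ - ⌊2808/21⌋-⌊2808/33⌋-⌊2808/77⌋ + ⌊2808/231⌋ = 936+401+255 - 133-85-36 + 12 = 1350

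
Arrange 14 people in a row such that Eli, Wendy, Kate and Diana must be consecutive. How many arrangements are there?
Treat the 4 as one block: (14-4+1)! × 4! = 39916800 × 24 = 958003200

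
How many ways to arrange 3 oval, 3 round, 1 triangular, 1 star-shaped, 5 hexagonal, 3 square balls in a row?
16! / (3! × 3! × 1! × 1! × 5! × 3!) = 807206400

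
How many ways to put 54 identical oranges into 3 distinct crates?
C(54+3-1, 3-1) = C(56, 2) = 1540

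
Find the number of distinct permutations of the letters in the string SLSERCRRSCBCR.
13! / (4! × 1! × 1! × 3! × 3! × 1!) = 7207200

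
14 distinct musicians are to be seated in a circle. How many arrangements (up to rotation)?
Circular: fix one position, arrange the rest. (14-1)! = 6227020800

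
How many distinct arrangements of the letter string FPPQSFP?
7! / (1! × 3! × 2! × 1!) = 420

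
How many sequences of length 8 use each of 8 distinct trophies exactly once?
8! = 40320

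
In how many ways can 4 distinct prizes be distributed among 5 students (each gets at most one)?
P(5,4) = 5!/(5-4)! = 120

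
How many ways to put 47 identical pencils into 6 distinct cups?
C(47+6-1, 6-1) = C(52, 5) = 2598960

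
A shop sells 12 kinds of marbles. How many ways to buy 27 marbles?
C(27+12-1, 12-1) = C(38, 11) = 1203322288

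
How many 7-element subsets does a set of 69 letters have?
C(69,7) = 69!/(7!×62!) = 1078897248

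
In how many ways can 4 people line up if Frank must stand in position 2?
Fix one position: (4-1)! = 6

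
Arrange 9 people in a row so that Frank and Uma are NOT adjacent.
Total - adjacent = 9! - (9-1)!×2 = 362880 - 80640 = 282240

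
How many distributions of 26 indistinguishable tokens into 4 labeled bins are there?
C(26+4-1, 4-1) = C(29, 3) = 3654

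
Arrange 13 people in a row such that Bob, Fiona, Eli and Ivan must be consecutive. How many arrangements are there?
Treat the 4 as one block: (13-4+1)! × 4! = 3628800 × 24 = 87091200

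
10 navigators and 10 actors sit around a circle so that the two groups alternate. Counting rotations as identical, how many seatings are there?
Fix one of the navigators: (10-1)! ways for the remaining navigators, × 10! ways for the actors = 362880 × 3628800 = 1316818944000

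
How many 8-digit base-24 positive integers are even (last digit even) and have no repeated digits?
Last∈{0,2,4,6,8,10,12,14,16,18,20,22}. Last=0: 1235591280. Last nonzero: 11×22×P(22,6) = 13000569120. Total = 14236160400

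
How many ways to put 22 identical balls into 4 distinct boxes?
C(22+4-1, 4-1) = C(25, 3) = 2300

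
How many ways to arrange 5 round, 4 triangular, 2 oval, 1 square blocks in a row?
12! / (5! × 4! × 2! × 1!) = 83160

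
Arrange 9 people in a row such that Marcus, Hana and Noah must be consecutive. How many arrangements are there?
Treat the 3 as one block: (9-3+1)! × 3! = 5040 × 6 = 30240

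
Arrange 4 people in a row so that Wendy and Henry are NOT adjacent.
Total - adjacent = 4! - (4-1)!×2 = 24 - 12 = 12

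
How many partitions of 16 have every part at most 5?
Let r_j(i) = number of partitions of i into parts ≤ j, for i = 0..16. r_1(i) = 1 for all i; r_j(i) = r_{j-1}(i) + r_j(i-j). Rows j = 2..5: ≤2: 1 1 2 2 3 3 4 4 5 5 6 6 7 7 8 8 9; ≤3: 1 1 2 3 4 5 7 8 10 12 14 16 19 21 24 27 30; ≤4: 1 1 2 3 5 6 9 11 15 18 23 27 34 39 47 54 64; ≤5: 1 1 2 3 5 7 10 13 18 23 30 37 47 57 70 84 101. r_5(16) = 101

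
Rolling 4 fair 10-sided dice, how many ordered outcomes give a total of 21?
Coefficient of x^21 in (x + x² + ... + x^10)^4. By inclusion-exclusion on dice exceeding 10: Σ_j (-1)^j C(4,j)·C(21-1-10j, 3) = C(4,0)·C(20,3) - C(4,1)·C(10,3) = 1·1140 - 4·120 = 660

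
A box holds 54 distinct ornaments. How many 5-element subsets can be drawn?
C(54,5) = 54!/(5!×49!) = 3162510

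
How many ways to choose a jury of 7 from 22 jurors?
C(22,7) = 22!/(7!×15!) = 170544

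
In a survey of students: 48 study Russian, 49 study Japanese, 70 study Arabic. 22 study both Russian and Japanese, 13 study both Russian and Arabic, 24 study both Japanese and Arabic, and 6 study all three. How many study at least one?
|A∪B∪C| = 48+49+70-22-13-24+6 = 114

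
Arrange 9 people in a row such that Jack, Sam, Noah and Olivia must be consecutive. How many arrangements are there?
Treat the 4 as one block: (9-4+1)! × 4! = 720 × 24 = 17280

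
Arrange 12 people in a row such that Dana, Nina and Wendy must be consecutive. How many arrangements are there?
Treat the 3 as one block: (12-3+1)! × 3! = 3628800 × 6 = 21772800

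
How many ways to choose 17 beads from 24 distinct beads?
C(24,17) = 24!/(17!×7!) = 346104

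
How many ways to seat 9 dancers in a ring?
Circular: fix one position, arrange the rest. (9-1)! = 40320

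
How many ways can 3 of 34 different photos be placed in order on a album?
P(34,3) = 34!/(34-3)! = 35904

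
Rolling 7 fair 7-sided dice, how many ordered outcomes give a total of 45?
Coefficient of x^45 in (x + x² + ... + x^7)^7. By inclusion-exclusion on dice exceeding 7: Σ_j (-1)^j C(7,j)·C(45-1-7j, 6) = C(7,0)·C(44,6) - C(7,1)·C(37,6) + C(7,2)·C(30,6) - C(7,3)·C(23,6) + C(7,4)·C(16,6) - C(7,5)·C(9,6) = 1·7059052 - 7·2324784 + 21·593775 - 35·100947 + 35·8008 - 21·84 = 210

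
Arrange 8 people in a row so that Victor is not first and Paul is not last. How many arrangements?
By inclusion-exclusion: 8! - 2×(8-1)! + (8-2)! = 40320 - 10080 + 720 = 30960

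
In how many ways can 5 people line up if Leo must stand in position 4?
Fix one position: (5-1)! = 24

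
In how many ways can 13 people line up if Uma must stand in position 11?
Fix one position: (13-1)! = 479001600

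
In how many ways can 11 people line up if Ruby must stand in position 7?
Fix one position: (11-1)! = 3628800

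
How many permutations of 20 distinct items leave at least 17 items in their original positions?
Exactly j fixed points: C(20,j)·!(20-j); sum over j ≥ 17 (derangement numbers via !m = (m-1)·(!(m-1) + !(m-2)): !0..!3 = 1, 0, 1, 2). Σ_{j=17}^{20} C(20,j)·!(20-j) = C(20,17)·!3 + C(20,18)·!2 + C(20,19)·!1 + C(20,20)·!0 = 1140·2 + 190·1 + 20·0 + 1·1 = 2471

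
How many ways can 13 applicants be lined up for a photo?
13! = 6227020800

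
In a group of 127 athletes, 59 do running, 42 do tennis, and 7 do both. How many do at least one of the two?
|A∪B| = |A| + |B| - |A∩B| = 59 + 42 - 7 = 94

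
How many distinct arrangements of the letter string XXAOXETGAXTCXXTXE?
17! / (2! × 3! × 1! × 2! × 1! × 1! × 7!) = 2940537600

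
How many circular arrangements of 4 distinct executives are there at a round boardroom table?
Circular: fix one position, arrange the rest. (4-1)! = 6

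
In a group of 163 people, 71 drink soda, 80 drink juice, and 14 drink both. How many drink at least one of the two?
|A∪B| = |A| + |B| - |A∩B| = 71 + 80 - 14 = 137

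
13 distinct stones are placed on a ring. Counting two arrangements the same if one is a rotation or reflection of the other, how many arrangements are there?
(13-1)!/2 = 479001600/2 = 239500800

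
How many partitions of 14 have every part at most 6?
Let r_j(i) = number of partitions of i into parts ≤ j, for i = 0..14. r_1(i) = 1 for all i; r_j(i) = r_{j-1}(i) + r_j(i-j). Rows j = 2..6: ≤2: 1 1 2 2 3 3 4 4 5 5 6 6 7 7 8; ≤3: 1 1 2 3 4 5 7 8 10 12 14 16 19 21 24; ≤4: 1 1 2 3 5 6 9 11 15 18 23 27 34 39 47; ≤5: 1 1 2 3 5 7 10 13 18 23 30 37 47 57 70; ≤6: 1 1 2 3 5 7 11 14 20 26 35 44 58 71 90. r_6(14) = 90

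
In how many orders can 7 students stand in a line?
7! = 5040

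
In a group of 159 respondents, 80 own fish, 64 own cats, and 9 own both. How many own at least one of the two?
|A∪B| = |A| + |B| - |A∩B| = 80 + 64 - 9 = 135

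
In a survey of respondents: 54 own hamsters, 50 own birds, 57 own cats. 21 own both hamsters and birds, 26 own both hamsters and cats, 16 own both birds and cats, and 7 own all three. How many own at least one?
|A∪B∪C| = 54+50+57-21-26-16+7 = 105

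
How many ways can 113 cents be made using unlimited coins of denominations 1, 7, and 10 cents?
Coefficient of x^113 in 1/(1-x^1) · 1/(1-x^7) · 1/(1-x^10). Case on j = number of 10-cent coins (j = 0..11); remainder r = 113 - 10j is made from {1,7} in ⌊r/7⌋+1 ways. r = 113, 103, 93, 83, 73, 63, 53, 43, 33, 23, 13, 3 → 17 + 15 + 14 + 12 + 11 + 10 + 8 + 7 + 5 + 4 + 2 + 1 = 106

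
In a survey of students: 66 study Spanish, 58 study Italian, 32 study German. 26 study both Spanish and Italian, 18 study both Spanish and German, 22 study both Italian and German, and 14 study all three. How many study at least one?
|A∪B∪C| = 66+58+32-26-18-22+14 = 104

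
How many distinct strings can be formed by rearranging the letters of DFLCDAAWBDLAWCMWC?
17! / (1! × 3! × 1! × 1! × 3! × 3! × 3! × 2!) = 137225088000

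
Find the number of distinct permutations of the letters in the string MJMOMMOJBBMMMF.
14! / (2! × 2! × 7! × 2! × 1!) = 2162160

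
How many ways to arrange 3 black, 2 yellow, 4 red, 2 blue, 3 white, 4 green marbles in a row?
18! / (3! × 2! × 4! × 2! × 3! × 4!) = 77189112000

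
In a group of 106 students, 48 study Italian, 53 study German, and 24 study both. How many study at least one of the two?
|A∪B| = |A| + |B| - |A∩B| = 48 + 53 - 24 = 77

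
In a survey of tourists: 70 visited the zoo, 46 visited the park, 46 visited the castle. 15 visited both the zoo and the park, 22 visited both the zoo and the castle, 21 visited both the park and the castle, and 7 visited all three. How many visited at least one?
|A∪B∪C| = 70+46+46-15-22-21+7 = 111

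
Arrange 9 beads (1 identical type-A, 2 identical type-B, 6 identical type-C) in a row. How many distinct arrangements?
9! / (1! × 2! × 6!) = 252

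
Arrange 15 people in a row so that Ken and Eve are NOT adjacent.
Total - adjacent = 15! - (15-1)!×2 = 1307674368000 - 174356582400 = 1133317785600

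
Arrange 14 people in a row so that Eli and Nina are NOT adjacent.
Total - adjacent = 14! - (14-1)!×2 = 87178291200 - 12454041600 = 74724249600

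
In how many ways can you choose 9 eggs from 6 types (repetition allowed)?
C(9+6-1, 6-1) = C(14, 5) = 2002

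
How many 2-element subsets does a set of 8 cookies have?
C(8,2) = 8!/(2!×6!) = 28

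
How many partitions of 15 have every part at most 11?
Let r_j(i) = number of partitions of i into parts ≤ j, for i = 0..15. r_1(i) = 1 for all i; r_j(i) = r_{j-1}(i) + r_j(i-j). Rows j = 2..11: ≤2: 1 1 2 2 3 3 4 4 5 5 6 6 7 7 8 8; ≤3: 1 1 2 3 4 5 7 8 10 12 14 16 19 21 24 27; ≤4: 1 1 2 3 5 6 9 11 15 18 23 27 34 39 47 54; ≤5: 1 1 2 3 5 7 10 13 18 23 30 37 47 57 70 84; ≤6: 1 1 2 3 5 7 11 14 20 26 35 44 58 71 90 110; ≤7: 1 1 2 3 5 7 11 15 21 28 38 49 65 82 105 131; ≤8: 1 1 2 3 5 7 11 15 22 29 40 52 70 89 116 146; ≤9: 1 1 2 3 5 7 11 15 22 30 41 54 73 94 123 157; ≤10: 1 1 2 3 5 7 11 15 22 30 42 55 75 97 128 164; ≤11: 1 1 2 3 5 7 11 15 22 30 42 56 76 99 131 169. r_11(15) = 169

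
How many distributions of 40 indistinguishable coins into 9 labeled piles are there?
C(40+9-1, 9-1) = C(48, 8) = 377348994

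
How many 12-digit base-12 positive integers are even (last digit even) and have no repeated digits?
Last∈{0,2,4,6,8,10}. Last=0: 39916800. Last nonzero: 5×10×P(10,10) = 181440000. Total = 221356800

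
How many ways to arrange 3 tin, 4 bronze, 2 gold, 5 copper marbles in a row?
14! / (3! × 4! × 2! × 5!) = 2522520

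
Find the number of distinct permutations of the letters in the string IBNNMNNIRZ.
10! / (1! × 1! × 2! × 4! × 1! × 1!) = 75600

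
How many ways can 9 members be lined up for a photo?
9! = 362880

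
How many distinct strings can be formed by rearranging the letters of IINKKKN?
7! / (3! × 2! × 2!) = 210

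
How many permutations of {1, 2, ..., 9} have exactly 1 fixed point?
Choose the 1 fixed point C(9,1) = 9, derange the rest: !8 = Σ_{j=0}^{8} (-1)^j·8!/j! = 40320 - 40320 + 20160 - 6720 + 1680 - 336 + 56 - 8 + 1 = 14833. Product = 9 × 14833 = 133497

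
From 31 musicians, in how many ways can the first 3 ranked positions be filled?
P(31,3) = 31!/(31-3)! = 26970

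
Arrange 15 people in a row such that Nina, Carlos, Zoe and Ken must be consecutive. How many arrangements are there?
Treat the 4 as one block: (15-4+1)! × 4! = 479001600 × 24 = 11496038400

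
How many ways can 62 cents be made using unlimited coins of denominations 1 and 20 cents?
Coefficient of x^62 in 1/(1-x^1) · 1/(1-x^20). Use j coins of 20 for j = 0..⌊62/20⌋ = 3, the rest in 1s: 3 + 1 = 4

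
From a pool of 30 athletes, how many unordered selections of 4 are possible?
C(30,4) = 30!/(4!×26!) = 27405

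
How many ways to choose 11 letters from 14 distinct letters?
C(14,11) = 14!/(11!×3!) = 364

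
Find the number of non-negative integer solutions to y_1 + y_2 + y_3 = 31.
C(31+3-1, 3-1) = C(33, 2) = 528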